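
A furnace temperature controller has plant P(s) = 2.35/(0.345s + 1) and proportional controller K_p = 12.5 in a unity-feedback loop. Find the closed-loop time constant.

Closed loop: T(s) = K_p·P/(1+K_p·P) = 29.38/(0.345s + 1 + 29.38), with pole at s = −(1 + 29.38)/0.345 = −88.04.
Closed-loop time constant τ = 1/88.04 = 0.0114 s.

τ = 0.0114 s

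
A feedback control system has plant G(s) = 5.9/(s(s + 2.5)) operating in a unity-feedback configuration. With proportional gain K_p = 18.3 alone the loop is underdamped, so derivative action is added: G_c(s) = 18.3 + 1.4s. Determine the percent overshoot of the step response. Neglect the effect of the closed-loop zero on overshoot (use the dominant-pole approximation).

14.9%

Forward path: (18.3 + 1.4s)·5.9/(s(s+2.5)). The closed-loop characteristic equation is s² + (2.5 + 5.9·1.4)s + 5.9·18.3 = 0.
That is s² + 10.76s + 108 = 0, so ω_n = 10.39 rad/s and ζ = 10.76/(2·10.39) = 0.5178.
%OS = 100·exp(−πζ/√(1−ζ²)) = 14.9%.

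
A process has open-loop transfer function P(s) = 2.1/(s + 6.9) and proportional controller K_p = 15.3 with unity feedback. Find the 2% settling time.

Closed-loop transfer function: T(s) = K_p·P(s)/(1 + K_p·P(s)) = 32.13/(s + 6.9 + 32.13) = 32.13/(s + 39.03).
Time constant τ = 1/39.03 = 0.02562 s, so the 2% settling time is about 4τ = 0.102 s.

T_s ≈ 0.102 s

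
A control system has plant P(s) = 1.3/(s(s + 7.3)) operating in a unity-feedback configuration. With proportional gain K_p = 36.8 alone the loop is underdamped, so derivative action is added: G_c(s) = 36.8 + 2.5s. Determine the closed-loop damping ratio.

Forward path: (36.8 + 2.5s)·1.3/(s(s+7.3)). The closed-loop characteristic equation is s² + (7.3 + 1.3·2.5)s + 1.3·36.8 = 0.
That is s² + 10.55s + 47.84 = 0, so ω_n = 6.917 rad/s and ζ = 10.55/(2·6.917) = 0.7627.

ζ = 0.763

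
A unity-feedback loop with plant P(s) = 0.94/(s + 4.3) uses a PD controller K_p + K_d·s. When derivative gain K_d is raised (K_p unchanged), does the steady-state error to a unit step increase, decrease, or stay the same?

At s = 0 the derivative term contributes nothing: C(0) = K_p regardless of K_d, so K_pos = K_p·P(0) and e_ss are unchanged.

unchanged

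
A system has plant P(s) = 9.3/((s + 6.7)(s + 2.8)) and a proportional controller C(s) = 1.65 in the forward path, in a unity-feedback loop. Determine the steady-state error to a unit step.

The loop is type 0. Static position error constant K_pos = C(0)·P(0) = 1.65·0.4957 = 0.818.
Steady-state error to a unit step: e_ss = 1/(1+K_pos) = 1/1.818 = 0.55.

0.55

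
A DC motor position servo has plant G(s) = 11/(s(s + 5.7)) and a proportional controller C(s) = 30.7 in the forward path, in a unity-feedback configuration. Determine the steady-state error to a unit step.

The open loop C(s)G(s) has a pole at the origin (type 1), so the static position error constant is infinite and e_ss = 1/(1+∞) = 0.

0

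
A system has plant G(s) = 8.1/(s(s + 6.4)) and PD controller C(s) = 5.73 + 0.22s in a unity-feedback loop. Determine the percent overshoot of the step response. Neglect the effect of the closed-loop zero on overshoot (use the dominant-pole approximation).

9.45%

Forward path: (5.73 + 0.22s)·8.1/(s(s+6.4)). The closed-loop characteristic equation is s² + (6.4 + 8.1·0.22)s + 8.1·5.73 = 0.
That is s² + 8.182s + 46.41 = 0, so ω_n = 6.813 rad/s and ζ = 8.182/(2·6.813) = 0.6005.
%OS = 100·exp(−πζ/√(1−ζ²)) = 9.45%.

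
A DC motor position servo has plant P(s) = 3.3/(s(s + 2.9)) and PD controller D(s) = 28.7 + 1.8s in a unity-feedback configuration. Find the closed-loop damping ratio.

Forward path: (28.7 + 1.8s)·3.3/(s(s+2.9)). The closed-loop characteristic equation is s² + (2.9 + 3.3·1.8)s + 3.3·28.7 = 0.
That is s² + 8.84s + 94.71 = 0, so ω_n = 9.732 rad/s and ζ = 8.84/(2·9.732) = 0.4542.

ζ = 0.454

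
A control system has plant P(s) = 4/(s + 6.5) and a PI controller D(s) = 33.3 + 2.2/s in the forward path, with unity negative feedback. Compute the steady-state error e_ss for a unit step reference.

0

The open loop D(s)P(s) has a pole at the origin (type 1), so the static position error constant is infinite and e_ss = 1/(1+∞) = 0.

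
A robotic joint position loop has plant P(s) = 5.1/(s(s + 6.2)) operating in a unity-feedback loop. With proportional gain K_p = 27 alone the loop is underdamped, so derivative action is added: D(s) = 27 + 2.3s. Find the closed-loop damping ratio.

Forward path: (27 + 2.3s)·5.1/(s(s+6.2)). The closed-loop characteristic equation is s² + (6.2 + 5.1·2.3)s + 5.1·27 = 0.
That is s² + 17.93s + 137.7 = 0, so ω_n = 11.73 rad/s and ζ = 17.93/(2·11.73) = 0.764.

ζ = 0.764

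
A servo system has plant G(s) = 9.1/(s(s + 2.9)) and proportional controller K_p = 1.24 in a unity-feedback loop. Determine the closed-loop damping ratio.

ζ = 0.432

With unity feedback the closed-loop characteristic equation is s² + 2.9s + 1.24·9.1 = s² + 2.9s + 11.28 = 0.
Matching s² + 2ζω_n s + ω_n²: ω_n = √11.28 = 3.359 rad/s and 2ζω_n = 2.9, so ζ = 2.9/(2·3.359) = 0.432.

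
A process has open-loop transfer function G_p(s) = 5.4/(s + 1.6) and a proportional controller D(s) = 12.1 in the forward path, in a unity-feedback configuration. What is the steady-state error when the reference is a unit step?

0.0239

The loop is type 0. Static position error constant K_pos = D(0)·G_p(0) = 12.1·3.375 = 40.84.
Steady-state error to a unit step: e_ss = 1/(1+K_pos) = 1/41.84 = 0.0239.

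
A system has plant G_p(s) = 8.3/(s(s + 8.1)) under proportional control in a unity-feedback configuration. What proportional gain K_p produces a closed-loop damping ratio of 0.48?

Closed-loop characteristic equation: s² + 8.1s + K_p·8.3 = 0.
So ω_n = √(8.3K_p) and 2ζω_n = 8.1, giving ζ = 8.1/(2√(8.3K_p)).
Setting ζ = 0.48: √(8.3K_p) = 8.1/(2·0.48) = 8.438, so K_p = 71.19/8.3 = 8.58.

K_p = 8.58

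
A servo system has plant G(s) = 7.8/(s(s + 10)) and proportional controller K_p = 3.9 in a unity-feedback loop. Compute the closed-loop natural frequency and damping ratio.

1 + K_p·G(s) = 0 gives s² + 10s + 30.42 = 0.
So ω_n² = 30.42 ⇒ ω_n = 5.515 rad/s, and ζ = 10/(2ω_n) = 0.907.

ω_n = 5.52 rad/s, ζ = 0.907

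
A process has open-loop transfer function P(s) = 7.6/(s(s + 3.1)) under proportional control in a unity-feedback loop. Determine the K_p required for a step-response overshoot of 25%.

From %OS = 100·exp(−πζ/√(1−ζ²)) = 25%, ζ = −ln(0.25)/√(π²+ln²(0.25)) = 0.4037.
Characteristic equation s² + 3.1s + 7.6K_p = 0 gives ζ = 3.1/(2√(7.6K_p)).
Setting ζ = 0.4037: √(7.6K_p) = 3.1/(2·0.4037) = 3.839, so K_p = 14.74/7.6 = 1.94.

K_p = 1.94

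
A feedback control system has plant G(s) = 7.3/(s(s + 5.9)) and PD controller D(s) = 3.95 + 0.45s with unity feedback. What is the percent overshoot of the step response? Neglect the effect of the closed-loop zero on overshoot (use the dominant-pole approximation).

0.56%

Forward path: (3.95 + 0.45s)·7.3/(s(s+5.9)). The closed-loop characteristic equation is s² + (5.9 + 7.3·0.45)s + 7.3·3.95 = 0.
That is s² + 9.185s + 28.84 = 0, so ω_n = 5.37 rad/s and ζ = 9.185/(2·5.37) = 0.8552.
%OS = 100·exp(−πζ/√(1−ζ²)) = 0.56%.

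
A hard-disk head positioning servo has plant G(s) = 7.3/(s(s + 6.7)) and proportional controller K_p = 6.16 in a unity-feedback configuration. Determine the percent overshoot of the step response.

From 1 + K_pG(s) = 0: s² + 6.7s + 44.97 = 0 ⇒ ω_n = 6.706, ζ = 0.4996.
%OS = 100·exp(−πζ/√(1−ζ²)) = 100·exp(−π·0.4996/√0.7504) = 16.3%.

16.3%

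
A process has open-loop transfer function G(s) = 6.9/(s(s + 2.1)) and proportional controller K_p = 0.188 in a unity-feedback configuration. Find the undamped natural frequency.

With unity feedback the closed-loop characteristic equation is s² + 2.1s + 0.188·6.9 = s² + 2.1s + 1.297 = 0.
Matching s² + 2ζω_n s + ω_n²: ω_n = √1.297 = 1.139 rad/s and 2ζω_n = 2.1, so ζ = 2.1/(2·1.139) = 0.922.

ω_n = 1.14 rad/s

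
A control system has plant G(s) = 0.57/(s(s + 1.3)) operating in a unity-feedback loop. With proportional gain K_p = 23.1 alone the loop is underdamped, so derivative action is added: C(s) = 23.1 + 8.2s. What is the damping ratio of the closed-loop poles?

ζ = 0.823

Forward path: (23.1 + 8.2s)·0.57/(s(s+1.3)). The closed-loop characteristic equation is s² + (1.3 + 0.57·8.2)s + 0.57·23.1 = 0.
That is s² + 5.974s + 13.17 = 0, so ω_n = 3.629 rad/s and ζ = 5.974/(2·3.629) = 0.8232.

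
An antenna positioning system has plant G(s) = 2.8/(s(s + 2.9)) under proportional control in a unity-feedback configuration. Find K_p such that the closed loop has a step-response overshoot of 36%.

From %OS = 100·exp(−πζ/√(1−ζ²)) = 36%, ζ = −ln(0.36)/√(π²+ln²(0.36)) = 0.3093.
Characteristic equation s² + 2.9s + 2.8K_p = 0 gives ζ = 2.9/(2√(2.8K_p)).
Setting ζ = 0.3093: √(2.8K_p) = 2.9/(2·0.3093) = 4.689, so K_p = 21.98/2.8 = 7.85.

K_p = 7.85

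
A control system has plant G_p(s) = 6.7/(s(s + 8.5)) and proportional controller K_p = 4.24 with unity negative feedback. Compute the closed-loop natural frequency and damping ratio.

The closed-loop denominator is s(s+8.5) + 4.24·6.7 = s² + 8.5s + 28.41.
Matching s² + 2ζω_n s + ω_n²: ω_n = √28.41 = 5.33 rad/s and 2ζω_n = 8.5, so ζ = 8.5/(2·5.33) = 0.797.

ω_n = 5.33 rad/s, ζ = 0.797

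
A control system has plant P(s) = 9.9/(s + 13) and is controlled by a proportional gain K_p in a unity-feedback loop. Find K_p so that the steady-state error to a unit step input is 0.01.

The loop is type 0, so e_ss(step) = 1/(1 + K_pos) with K_pos = K_p·P(0).
P(0) = 0.7615. Require 1/(1 + K_p·0.7615) = 0.01, so 1 + 0.7615·K_p = 100.
K_p = (100 − 1)/0.7615 = 130.

K_p = 130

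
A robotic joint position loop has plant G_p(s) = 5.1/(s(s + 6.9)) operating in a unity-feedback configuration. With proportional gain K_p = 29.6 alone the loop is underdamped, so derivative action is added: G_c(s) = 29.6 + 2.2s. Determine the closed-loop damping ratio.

ζ = 0.737

Forward path: (29.6 + 2.2s)·5.1/(s(s+6.9)). The closed-loop characteristic equation is s² + (6.9 + 5.1·2.2)s + 5.1·29.6 = 0.
That is s² + 18.12s + 151 = 0, so ω_n = 12.29 rad/s and ζ = 18.12/(2·12.29) = 0.7374.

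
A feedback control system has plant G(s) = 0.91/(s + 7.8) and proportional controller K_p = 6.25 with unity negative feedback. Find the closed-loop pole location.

Closed-loop transfer function: T(s) = K_p·G(s)/(1 + K_p·G(s)) = 5.688/(s + 7.8 + 5.688) = 5.688/(s + 13.49).
The closed-loop pole is at s = −13.49.

s = -13.49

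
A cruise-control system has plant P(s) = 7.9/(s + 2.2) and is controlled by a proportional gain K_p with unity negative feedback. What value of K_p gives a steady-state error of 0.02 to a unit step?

K_p = 13.6

Steady-state error for a unit step on this type-0 loop is 1/(1 + K_p·P(0)).
P(0) = 3.591. Require 1/(1 + K_p·3.591) = 0.02, so 1 + 3.591·K_p = 50.
K_p = (50 − 1)/3.591 = 13.6.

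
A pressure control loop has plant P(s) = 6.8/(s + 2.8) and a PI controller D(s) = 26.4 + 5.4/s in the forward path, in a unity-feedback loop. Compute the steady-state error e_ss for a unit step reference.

The open loop D(s)P(s) has a pole at the origin (type 1), so the static position error constant is infinite and e_ss = 1/(1+∞) = 0.

0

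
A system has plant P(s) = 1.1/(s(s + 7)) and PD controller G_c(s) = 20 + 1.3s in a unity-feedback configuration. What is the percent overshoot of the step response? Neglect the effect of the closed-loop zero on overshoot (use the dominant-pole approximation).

0.16%

Forward path: (20 + 1.3s)·1.1/(s(s+7)). The closed-loop characteristic equation is s² + (7 + 1.1·1.3)s + 1.1·20 = 0.
That is s² + 8.43s + 22 = 0, so ω_n = 4.69 rad/s and ζ = 8.43/(2·4.69) = 0.8986.
%OS = 100·exp(−πζ/√(1−ζ²)) = 0.16%.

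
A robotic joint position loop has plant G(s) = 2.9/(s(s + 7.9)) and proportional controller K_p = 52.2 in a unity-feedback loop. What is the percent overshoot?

Closed-loop characteristic equation: s² + 7.9s + 151.4 = 0, so ω_n = 12.3 rad/s and ζ = 7.9/(2·12.3) = 0.321.
%OS = 100·exp(−πζ/√(1−ζ²)) = 100·exp(−π·0.321/√0.8969) = 34.5%.

34.5%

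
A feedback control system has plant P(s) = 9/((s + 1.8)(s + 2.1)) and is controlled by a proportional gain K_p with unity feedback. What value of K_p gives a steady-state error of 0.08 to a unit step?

K_p = 4.83

Steady-state error for a unit step on this type-0 loop is 1/(1 + K_p·P(0)).
P(0) = 2.381. Require 1/(1 + K_p·2.381) = 0.08, so 1 + 2.381·K_p = 12.5.
K_p = (12.5 − 1)/2.381 = 4.83.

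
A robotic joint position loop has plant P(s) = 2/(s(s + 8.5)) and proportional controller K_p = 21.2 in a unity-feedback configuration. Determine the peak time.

T_p = 0.637 s

From 1 + K_pP(s) = 0: s² + 8.5s + 42.4 = 0 ⇒ ω_n = 6.512, ζ = 0.6527.
Damped frequency ω_d = ω_n√(1−ζ²) = 4.933 rad/s, so peak time T_p = π/ω_d = 0.637 s.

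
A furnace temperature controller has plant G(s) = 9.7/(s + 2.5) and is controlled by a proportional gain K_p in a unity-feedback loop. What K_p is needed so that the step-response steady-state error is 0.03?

The loop is type 0, so e_ss(step) = 1/(1 + K_pos) with K_pos = K_p·G(0).
G(0) = 3.88. Require 1/(1 + K_p·3.88) = 0.03, so 1 + 3.88·K_p = 33.33.
K_p = (33.33 − 1)/3.88 = 8.33.

K_p = 8.33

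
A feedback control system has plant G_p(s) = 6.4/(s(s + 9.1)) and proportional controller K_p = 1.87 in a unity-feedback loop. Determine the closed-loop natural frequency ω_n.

With unity feedback the closed-loop characteristic equation is s² + 9.1s + 1.87·6.4 = s² + 9.1s + 11.97 = 0.
So ω_n² = 11.97 ⇒ ω_n = 3.459 rad/s, and ζ = 9.1/(2ω_n) = 1.32.

ω_n = 3.46 rad/s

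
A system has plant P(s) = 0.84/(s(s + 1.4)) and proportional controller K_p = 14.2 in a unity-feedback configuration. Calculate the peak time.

From 1 + K_pP(s) = 0: s² + 1.4s + 11.93 = 0 ⇒ ω_n = 3.454, ζ = 0.2027.
Damped frequency ω_d = ω_n√(1−ζ²) = 3.382 rad/s, so peak time T_p = π/ω_d = 0.929 s.

T_p = 0.929 s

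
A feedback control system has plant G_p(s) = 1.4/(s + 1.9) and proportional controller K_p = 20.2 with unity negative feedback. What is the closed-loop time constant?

Closed-loop transfer function: T(s) = K_p·G_p(s)/(1 + K_p·G_p(s)) = 28.28/(s + 1.9 + 28.28) = 28.28/(s + 30.18).
Time constant τ = 1/30.18 = 0.0331 s.

τ = 0.0331 s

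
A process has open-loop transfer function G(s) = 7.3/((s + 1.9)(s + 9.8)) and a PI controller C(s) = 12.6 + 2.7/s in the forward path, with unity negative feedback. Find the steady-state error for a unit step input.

0

The open loop C(s)G(s) has a pole at the origin (type 1), so the static position error constant is infinite and e_ss = 1/(1+∞) = 0.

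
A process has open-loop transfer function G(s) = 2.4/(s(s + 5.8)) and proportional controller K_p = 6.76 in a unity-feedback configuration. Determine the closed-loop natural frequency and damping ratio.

ω_n = 4.03 rad/s, ζ = 0.72

The closed-loop denominator is s(s+5.8) + 6.76·2.4 = s² + 5.8s + 16.22.
So ω_n² = 16.22 ⇒ ω_n = 4.028 rad/s, and ζ = 5.8/(2ω_n) = 0.72.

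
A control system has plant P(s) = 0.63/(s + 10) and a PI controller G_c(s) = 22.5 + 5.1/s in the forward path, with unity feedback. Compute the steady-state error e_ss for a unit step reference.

The open loop G_c(s)P(s) has a pole at the origin (type 1), so the static position error constant is infinite and e_ss = 1/(1+∞) = 0.

0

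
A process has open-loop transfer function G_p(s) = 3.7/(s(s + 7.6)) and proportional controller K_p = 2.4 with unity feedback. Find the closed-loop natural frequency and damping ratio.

ω_n = 2.98 rad/s, ζ = 1.28

The closed-loop denominator is s(s+7.6) + 2.4·3.7 = s² + 7.6s + 8.88.
So ω_n² = 8.88 ⇒ ω_n = 2.98 rad/s, and ζ = 7.6/(2ω_n) = 1.28.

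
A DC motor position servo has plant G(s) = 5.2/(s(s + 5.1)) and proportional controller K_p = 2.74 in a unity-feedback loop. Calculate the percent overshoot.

Closed-loop characteristic equation: s² + 5.1s + 14.25 = 0, so ω_n = 3.775 rad/s and ζ = 5.1/(2·3.775) = 0.6756.
%OS = 100·exp(−πζ/√(1−ζ²)) = 100·exp(−π·0.6756/√0.5436) = 5.62%.

5.62%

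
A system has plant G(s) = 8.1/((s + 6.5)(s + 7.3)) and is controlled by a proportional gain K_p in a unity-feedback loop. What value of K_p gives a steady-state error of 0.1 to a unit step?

For a type-0 loop with proportional control, e_ss = 1/(1 + K_p·G(0)).
G(0) = 0.1707. Require 1/(1 + K_p·0.1707) = 0.1, so 1 + 0.1707·K_p = 10.
K_p = (10 − 1)/0.1707 = 52.7.

K_p = 52.7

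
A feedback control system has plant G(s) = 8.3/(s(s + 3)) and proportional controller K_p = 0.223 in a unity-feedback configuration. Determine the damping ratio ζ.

ζ = 1.1

The closed-loop denominator is s(s+3) + 0.223·8.3 = s² + 3s + 1.851.
Matching s² + 2ζω_n s + ω_n²: ω_n = √1.851 = 1.36 rad/s and 2ζω_n = 3, so ζ = 3/(2·1.36) = 1.1.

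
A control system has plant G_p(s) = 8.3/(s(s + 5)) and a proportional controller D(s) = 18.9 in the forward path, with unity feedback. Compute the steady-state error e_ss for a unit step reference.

The open loop D(s)G_p(s) has a pole at the origin (type 1), so the static position error constant is infinite and e_ss = 1/(1+∞) = 0.

0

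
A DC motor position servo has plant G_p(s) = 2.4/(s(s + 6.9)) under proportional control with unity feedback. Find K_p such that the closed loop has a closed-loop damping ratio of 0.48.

K_p = 21.5

Closed-loop characteristic equation: s² + 6.9s + K_p·2.4 = 0.
So ω_n = √(2.4K_p) and 2ζω_n = 6.9, giving ζ = 6.9/(2√(2.4K_p)).
Setting ζ = 0.48: √(2.4K_p) = 6.9/(2·0.48) = 7.188, so K_p = 51.66/2.4 = 21.5.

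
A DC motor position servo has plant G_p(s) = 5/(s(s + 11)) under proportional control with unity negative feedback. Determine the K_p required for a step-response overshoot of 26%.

K_p = 39

From %OS = 100·exp(−πζ/√(1−ζ²)) = 26%, ζ = −ln(0.26)/√(π²+ln²(0.26)) = 0.3941.
Characteristic equation s² + 11s + 5K_p = 0 gives ζ = 11/(2√(5K_p)).
Setting ζ = 0.3941: √(5K_p) = 11/(2·0.3941) = 13.96, so K_p = 194.8/5 = 39.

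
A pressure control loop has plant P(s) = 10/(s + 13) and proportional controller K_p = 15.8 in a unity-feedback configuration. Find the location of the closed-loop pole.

Closed-loop transfer function: T(s) = K_p·P(s)/(1 + K_p·P(s)) = 158/(s + 13 + 158) = 158/(s + 171).
The closed-loop pole is at s = −171.

s = -171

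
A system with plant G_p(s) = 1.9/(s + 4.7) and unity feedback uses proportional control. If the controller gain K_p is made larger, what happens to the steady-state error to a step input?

decrease

The position error constant K_pos = K_p·G_p(0) grows with K_p, and e_ss = 1/(1+K_pos) falls.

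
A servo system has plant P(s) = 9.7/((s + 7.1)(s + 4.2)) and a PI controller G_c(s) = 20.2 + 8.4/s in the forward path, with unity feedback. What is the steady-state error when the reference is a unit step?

0

The open loop G_c(s)P(s) has a pole at the origin (type 1), so the static position error constant is infinite and e_ss = 1/(1+∞) = 0.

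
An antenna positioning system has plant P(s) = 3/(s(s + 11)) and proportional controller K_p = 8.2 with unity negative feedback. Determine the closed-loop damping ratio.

ζ = 1.11

The closed-loop denominator is s(s+11) + 8.2·3 = s² + 11s + 24.6.
So ω_n² = 24.6 ⇒ ω_n = 4.96 rad/s, and ζ = 11/(2ω_n) = 1.11.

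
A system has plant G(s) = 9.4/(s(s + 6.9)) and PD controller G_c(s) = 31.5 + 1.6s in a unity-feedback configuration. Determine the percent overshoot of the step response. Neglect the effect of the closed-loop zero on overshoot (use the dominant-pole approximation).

Forward path: (31.5 + 1.6s)·9.4/(s(s+6.9)). The closed-loop characteristic equation is s² + (6.9 + 9.4·1.6)s + 9.4·31.5 = 0.
That is s² + 21.94s + 296.1 = 0, so ω_n = 17.21 rad/s and ζ = 21.94/(2·17.21) = 0.6375.
%OS = 100·exp(−πζ/√(1−ζ²)) = 7.43%.

7.43%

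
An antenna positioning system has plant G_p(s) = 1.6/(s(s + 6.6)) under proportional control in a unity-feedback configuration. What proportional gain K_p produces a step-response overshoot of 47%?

K_p = 125

From %OS = 100·exp(−πζ/√(1−ζ²)) = 47%, ζ = −ln(0.47)/√(π²+ln²(0.47)) = 0.2337.
Characteristic equation s² + 6.6s + 1.6K_p = 0 gives ζ = 6.6/(2√(1.6K_p)).
Setting ζ = 0.2337: √(1.6K_p) = 6.6/(2·0.2337) = 14.12, so K_p = 199.4/1.6 = 125.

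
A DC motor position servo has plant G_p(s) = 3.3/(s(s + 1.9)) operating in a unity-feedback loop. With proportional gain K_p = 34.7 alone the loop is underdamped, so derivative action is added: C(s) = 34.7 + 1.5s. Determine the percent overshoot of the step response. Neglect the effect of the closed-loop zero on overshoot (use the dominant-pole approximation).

Forward path: (34.7 + 1.5s)·3.3/(s(s+1.9)). The closed-loop characteristic equation is s² + (1.9 + 3.3·1.5)s + 3.3·34.7 = 0.
That is s² + 6.85s + 114.5 = 0, so ω_n = 10.7 rad/s and ζ = 6.85/(2·10.7) = 0.3201.
%OS = 100·exp(−πζ/√(1−ζ²)) = 34.6%.

34.6%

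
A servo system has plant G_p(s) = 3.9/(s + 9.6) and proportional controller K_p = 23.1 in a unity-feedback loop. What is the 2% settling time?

Closed-loop transfer function: T(s) = K_p·G_p(s)/(1 + K_p·G_p(s)) = 90.09/(s + 9.6 + 90.09) = 90.09/(s + 99.69).
Time constant τ = 1/99.69 = 0.01003 s, so the 2% settling time is about 4τ = 0.0401 s.

T_s ≈ 0.0401 s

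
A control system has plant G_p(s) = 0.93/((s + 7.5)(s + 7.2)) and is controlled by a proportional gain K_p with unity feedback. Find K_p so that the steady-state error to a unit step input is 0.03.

For a type-0 loop with proportional control, e_ss = 1/(1 + K_p·G_p(0)).
G_p(0) = 0.01722. Require 1/(1 + K_p·0.01722) = 0.03, so 1 + 0.01722·K_p = 33.33.
K_p = (33.33 − 1)/0.01722 = 1880.

K_p = 1880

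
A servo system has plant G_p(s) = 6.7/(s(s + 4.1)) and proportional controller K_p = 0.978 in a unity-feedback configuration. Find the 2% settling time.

The closed-loop denominator s² + 4.1s + 6.553 gives ω_n = √6.553 = 2.56 and ζ = 4.1/(2ω_n) = 0.8008.
2% settling time T_s ≈ 4/(ζω_n) = 4/2.05 = 1.95 s.

T_s ≈ 1.95 s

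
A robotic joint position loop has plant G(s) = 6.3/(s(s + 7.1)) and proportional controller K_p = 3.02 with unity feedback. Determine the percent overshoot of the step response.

Closed-loop characteristic equation: s² + 7.1s + 19.03 = 0, so ω_n = 4.362 rad/s and ζ = 7.1/(2·4.362) = 0.8139.
%OS = 100·exp(−πζ/√(1−ζ²)) = 100·exp(−π·0.8139/√0.3376) = 1.23%.

1.23%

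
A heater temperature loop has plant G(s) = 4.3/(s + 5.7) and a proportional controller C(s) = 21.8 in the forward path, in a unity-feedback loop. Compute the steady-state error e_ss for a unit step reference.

0.0573

The loop is type 0. Static position error constant K_pos = C(0)·G(0) = 21.8·0.7544 = 16.45.
Steady-state error to a unit step: e_ss = 1/(1+K_pos) = 1/17.45 = 0.0573.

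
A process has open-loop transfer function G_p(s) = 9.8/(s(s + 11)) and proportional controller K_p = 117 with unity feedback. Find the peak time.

From 1 + K_pG_p(s) = 0: s² + 11s + 1147 = 0 ⇒ ω_n = 33.86, ζ = 0.1624.
Damped frequency ω_d = ω_n√(1−ζ²) = 33.41 rad/s, so peak time T_p = π/ω_d = 0.094 s.

T_p = 0.094 s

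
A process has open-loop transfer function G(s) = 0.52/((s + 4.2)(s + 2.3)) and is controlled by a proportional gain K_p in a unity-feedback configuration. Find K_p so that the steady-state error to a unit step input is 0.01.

K_p = 1840

Steady-state error for a unit step on this type-0 loop is 1/(1 + K_p·G(0)).
G(0) = 0.05383. Require 1/(1 + K_p·0.05383) = 0.01, so 1 + 0.05383·K_p = 100.
K_p = (100 − 1)/0.05383 = 1840.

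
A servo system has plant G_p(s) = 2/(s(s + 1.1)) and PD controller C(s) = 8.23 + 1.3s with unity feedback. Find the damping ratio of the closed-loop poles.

ζ = 0.456

Forward path: (8.23 + 1.3s)·2/(s(s+1.1)). The closed-loop characteristic equation is s² + (1.1 + 2·1.3)s + 2·8.23 = 0.
That is s² + 3.7s + 16.46 = 0, so ω_n = 4.057 rad/s and ζ = 3.7/(2·4.057) = 0.456.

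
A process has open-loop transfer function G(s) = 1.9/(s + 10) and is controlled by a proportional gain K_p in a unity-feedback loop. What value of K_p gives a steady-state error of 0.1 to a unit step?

Steady-state error for a unit step on this type-0 loop is 1/(1 + K_p·G(0)).
G(0) = 0.19. Require 1/(1 + K_p·0.19) = 0.1, so 1 + 0.19·K_p = 10.
K_p = (10 − 1)/0.19 = 47.4.

K_p = 47.4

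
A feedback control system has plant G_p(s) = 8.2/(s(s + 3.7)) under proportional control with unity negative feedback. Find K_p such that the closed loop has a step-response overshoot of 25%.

From %OS = 100·exp(−πζ/√(1−ζ²)) = 25%, ζ = −ln(0.25)/√(π²+ln²(0.25)) = 0.4037.
Characteristic equation s² + 3.7s + 8.2K_p = 0 gives ζ = 3.7/(2√(8.2K_p)).
Setting ζ = 0.4037: √(8.2K_p) = 3.7/(2·0.4037) = 4.582, so K_p = 21/8.2 = 2.56.

K_p = 2.56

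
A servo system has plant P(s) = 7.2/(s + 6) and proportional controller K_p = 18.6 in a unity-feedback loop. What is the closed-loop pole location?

s = -139.9

Closed-loop transfer function: T(s) = K_p·P(s)/(1 + K_p·P(s)) = 133.9/(s + 6 + 133.9) = 133.9/(s + 139.9).
The closed-loop pole is at s = −139.9.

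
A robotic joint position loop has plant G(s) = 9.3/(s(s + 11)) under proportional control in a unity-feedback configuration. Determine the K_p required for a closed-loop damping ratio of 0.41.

K_p = 19.3

Closed-loop characteristic equation: s² + 11s + K_p·9.3 = 0.
So ω_n = √(9.3K_p) and 2ζω_n = 11, giving ζ = 11/(2√(9.3K_p)).
Setting ζ = 0.41: √(9.3K_p) = 11/(2·0.41) = 13.41, so K_p = 180/9.3 = 19.3.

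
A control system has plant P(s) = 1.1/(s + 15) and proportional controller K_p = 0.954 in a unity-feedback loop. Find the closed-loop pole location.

s = -16.05

Closed-loop transfer function: T(s) = K_p·P(s)/(1 + K_p·P(s)) = 1.049/(s + 15 + 1.049) = 1.049/(s + 16.05).
The closed-loop pole is at s = −16.05.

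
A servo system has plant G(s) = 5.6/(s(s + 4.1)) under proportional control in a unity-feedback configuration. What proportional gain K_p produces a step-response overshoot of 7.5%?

From %OS = 100·exp(−πζ/√(1−ζ²)) = 7.5%, ζ = −ln(0.075)/√(π²+ln²(0.075)) = 0.6362.
Characteristic equation s² + 4.1s + 5.6K_p = 0 gives ζ = 4.1/(2√(5.6K_p)).
Setting ζ = 0.6362: √(5.6K_p) = 4.1/(2·0.6362) = 3.222, so K_p = 10.38/5.6 = 1.85.

K_p = 1.85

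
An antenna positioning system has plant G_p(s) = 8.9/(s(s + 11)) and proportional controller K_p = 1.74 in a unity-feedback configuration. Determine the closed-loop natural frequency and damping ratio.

With unity feedback the closed-loop characteristic equation is s² + 11s + 1.74·8.9 = s² + 11s + 15.49 = 0.
Matching s² + 2ζω_n s + ω_n²: ω_n = √15.49 = 3.935 rad/s and 2ζω_n = 11, so ζ = 11/(2·3.935) = 1.4.

ω_n = 3.94 rad/s, ζ = 1.4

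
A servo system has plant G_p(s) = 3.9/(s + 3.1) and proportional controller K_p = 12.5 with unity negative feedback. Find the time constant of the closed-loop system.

τ = 0.0193 s

Closed-loop transfer function: T(s) = K_p·G_p(s)/(1 + K_p·G_p(s)) = 48.75/(s + 3.1 + 48.75) = 48.75/(s + 51.85).
Time constant τ = 1/51.85 = 0.0193 s.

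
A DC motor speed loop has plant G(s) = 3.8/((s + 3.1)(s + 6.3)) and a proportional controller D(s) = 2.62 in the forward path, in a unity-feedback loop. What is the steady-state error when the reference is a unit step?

0.662

The loop is type 0. Static position error constant K_pos = D(0)·G(0) = 2.62·0.1946 = 0.5098.
Steady-state error to a unit step: e_ss = 1/(1+K_pos) = 1/1.51 = 0.662.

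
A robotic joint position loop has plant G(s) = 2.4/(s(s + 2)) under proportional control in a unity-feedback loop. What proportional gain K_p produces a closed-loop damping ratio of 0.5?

Closed-loop characteristic equation: s² + 2s + K_p·2.4 = 0.
So ω_n = √(2.4K_p) and 2ζω_n = 2, giving ζ = 2/(2√(2.4K_p)).
Setting ζ = 0.5: √(2.4K_p) = 2/(2·0.5) = 2, so K_p = 4/2.4 = 1.67.

K_p = 1.67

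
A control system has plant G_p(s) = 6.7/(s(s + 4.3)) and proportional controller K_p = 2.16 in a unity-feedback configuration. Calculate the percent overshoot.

11.6%

The closed-loop denominator s² + 4.3s + 14.47 gives ω_n = √14.47 = 3.804 and ζ = 4.3/(2ω_n) = 0.5652.
%OS = 100·exp(−πζ/√(1−ζ²)) = 100·exp(−π·0.5652/√0.6806) = 11.6%.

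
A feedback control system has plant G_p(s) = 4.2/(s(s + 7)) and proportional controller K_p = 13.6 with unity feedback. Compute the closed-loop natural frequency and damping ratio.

1 + K_p·G_p(s) = 0 gives s² + 7s + 57.12 = 0.
So ω_n² = 57.12 ⇒ ω_n = 7.558 rad/s, and ζ = 7/(2ω_n) = 0.463.

ω_n = 7.56 rad/s, ζ = 0.463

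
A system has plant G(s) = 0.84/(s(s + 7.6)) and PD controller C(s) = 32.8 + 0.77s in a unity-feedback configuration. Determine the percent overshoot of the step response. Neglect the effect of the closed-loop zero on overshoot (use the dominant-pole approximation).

1.85%

Forward path: (32.8 + 0.77s)·0.84/(s(s+7.6)). The closed-loop characteristic equation is s² + (7.6 + 0.84·0.77)s + 0.84·32.8 = 0.
That is s² + 8.247s + 27.55 = 0, so ω_n = 5.249 rad/s and ζ = 8.247/(2·5.249) = 0.7856.
%OS = 100·exp(−πζ/√(1−ζ²)) = 1.85%.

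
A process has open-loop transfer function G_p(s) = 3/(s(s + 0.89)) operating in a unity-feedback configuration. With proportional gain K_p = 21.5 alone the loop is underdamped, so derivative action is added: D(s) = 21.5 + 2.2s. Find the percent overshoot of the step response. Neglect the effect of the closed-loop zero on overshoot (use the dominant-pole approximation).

Forward path: (21.5 + 2.2s)·3/(s(s+0.89)). The closed-loop characteristic equation is s² + (0.89 + 3·2.2)s + 3·21.5 = 0.
That is s² + 7.49s + 64.5 = 0, so ω_n = 8.031 rad/s and ζ = 7.49/(2·8.031) = 0.4663.
%OS = 100·exp(−πζ/√(1−ζ²)) = 19.1%.

19.1%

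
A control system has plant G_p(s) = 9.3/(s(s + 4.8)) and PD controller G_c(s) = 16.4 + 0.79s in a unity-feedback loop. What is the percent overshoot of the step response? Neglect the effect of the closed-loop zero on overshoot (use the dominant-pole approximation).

17%

Forward path: (16.4 + 0.79s)·9.3/(s(s+4.8)). The closed-loop characteristic equation is s² + (4.8 + 9.3·0.79)s + 9.3·16.4 = 0.
That is s² + 12.15s + 152.5 = 0, so ω_n = 12.35 rad/s and ζ = 12.15/(2·12.35) = 0.4918.
%OS = 100·exp(−πζ/√(1−ζ²)) = 17%.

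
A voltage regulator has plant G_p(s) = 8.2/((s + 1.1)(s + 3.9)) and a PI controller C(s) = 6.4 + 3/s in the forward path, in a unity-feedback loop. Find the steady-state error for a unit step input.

0

The open loop C(s)G_p(s) has a pole at the origin (type 1), so the static position error constant is infinite and e_ss = 1/(1+∞) = 0.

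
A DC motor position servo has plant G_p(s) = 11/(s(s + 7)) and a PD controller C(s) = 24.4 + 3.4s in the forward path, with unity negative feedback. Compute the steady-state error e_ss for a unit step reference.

The open loop C(s)G_p(s) has a pole at the origin (type 1), so the static position error constant is infinite and e_ss = 1/(1+∞) = 0.

0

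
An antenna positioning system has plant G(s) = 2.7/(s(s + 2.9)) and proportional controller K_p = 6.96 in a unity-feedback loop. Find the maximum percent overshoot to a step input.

32.8%

Closed-loop characteristic equation: s² + 2.9s + 18.79 = 0, so ω_n = 4.335 rad/s and ζ = 2.9/(2·4.335) = 0.3345.
%OS = 100·exp(−πζ/√(1−ζ²)) = 100·exp(−π·0.3345/√0.8881) = 32.8%.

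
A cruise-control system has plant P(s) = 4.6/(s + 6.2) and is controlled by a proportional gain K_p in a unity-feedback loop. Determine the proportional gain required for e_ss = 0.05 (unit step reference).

K_p = 25.6

The loop is type 0, so e_ss(step) = 1/(1 + K_pos) with K_pos = K_p·P(0).
P(0) = 0.7419. Require 1/(1 + K_p·0.7419) = 0.05, so 1 + 0.7419·K_p = 20.
K_p = (20 − 1)/0.7419 = 25.6.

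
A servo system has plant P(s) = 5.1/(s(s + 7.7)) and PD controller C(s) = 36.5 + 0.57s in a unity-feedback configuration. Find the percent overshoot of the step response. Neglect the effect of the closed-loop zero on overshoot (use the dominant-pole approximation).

Forward path: (36.5 + 0.57s)·5.1/(s(s+7.7)). The closed-loop characteristic equation is s² + (7.7 + 5.1·0.57)s + 5.1·36.5 = 0.
That is s² + 10.61s + 186.1 = 0, so ω_n = 13.64 rad/s and ζ = 10.61/(2·13.64) = 0.3887.
%OS = 100·exp(−πζ/√(1−ζ²)) = 26.6%.

26.6%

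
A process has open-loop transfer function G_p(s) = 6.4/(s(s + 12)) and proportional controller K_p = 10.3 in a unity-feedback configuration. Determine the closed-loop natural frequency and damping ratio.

ω_n = 8.12 rad/s, ζ = 0.739

The closed-loop denominator is s(s+12) + 10.3·6.4 = s² + 12s + 65.92.
So ω_n² = 65.92 ⇒ ω_n = 8.119 rad/s, and ζ = 12/(2ω_n) = 0.739.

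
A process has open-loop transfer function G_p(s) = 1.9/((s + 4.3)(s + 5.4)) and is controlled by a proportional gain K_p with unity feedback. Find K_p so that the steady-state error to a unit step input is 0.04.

K_p = 293

Steady-state error for a unit step on this type-0 loop is 1/(1 + K_p·G_p(0)).
G_p(0) = 0.08183. Require 1/(1 + K_p·0.08183) = 0.04, so 1 + 0.08183·K_p = 25.
K_p = (25 − 1)/0.08183 = 293.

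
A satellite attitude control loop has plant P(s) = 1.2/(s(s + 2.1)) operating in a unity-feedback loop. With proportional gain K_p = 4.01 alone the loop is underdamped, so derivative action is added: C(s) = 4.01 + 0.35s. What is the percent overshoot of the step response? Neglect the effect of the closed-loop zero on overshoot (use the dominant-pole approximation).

11%

Forward path: (4.01 + 0.35s)·1.2/(s(s+2.1)). The closed-loop characteristic equation is s² + (2.1 + 1.2·0.35)s + 1.2·4.01 = 0.
That is s² + 2.52s + 4.812 = 0, so ω_n = 2.194 rad/s and ζ = 2.52/(2·2.194) = 0.5744.
%OS = 100·exp(−πζ/√(1−ζ²)) = 11%.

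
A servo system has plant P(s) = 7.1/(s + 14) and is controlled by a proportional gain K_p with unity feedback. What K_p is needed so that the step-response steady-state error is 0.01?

The loop is type 0, so e_ss(step) = 1/(1 + K_pos) with K_pos = K_p·P(0).
P(0) = 0.5071. Require 1/(1 + K_p·0.5071) = 0.01, so 1 + 0.5071·K_p = 100.
K_p = (100 − 1)/0.5071 = 195.

K_p = 195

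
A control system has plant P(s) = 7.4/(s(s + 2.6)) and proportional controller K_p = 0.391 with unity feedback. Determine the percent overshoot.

Closed-loop characteristic equation: s² + 2.6s + 2.893 = 0, so ω_n = 1.701 rad/s and ζ = 2.6/(2·1.701) = 0.7643.
%OS = 100·exp(−πζ/√(1−ζ²)) = 100·exp(−π·0.7643/√0.4159) = 2.42%.

2.42%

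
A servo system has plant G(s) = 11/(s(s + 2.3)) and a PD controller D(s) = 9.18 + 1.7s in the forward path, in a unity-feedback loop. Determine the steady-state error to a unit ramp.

0.0228

The loop has one pole at the origin (type 1). Velocity error constant K_v = lim_{s→0} s·D(s)G(s) = 9.18·11/2.3 = 43.9.
Steady-state error to a unit ramp: e_ss = 1/K_v = 0.0228.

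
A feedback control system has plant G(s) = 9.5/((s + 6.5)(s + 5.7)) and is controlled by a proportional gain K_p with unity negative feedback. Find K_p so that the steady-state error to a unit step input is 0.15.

K_p = 22.1

For a type-0 loop with proportional control, e_ss = 1/(1 + K_p·G(0)).
G(0) = 0.2564. Require 1/(1 + K_p·0.2564) = 0.15, so 1 + 0.2564·K_p = 6.667.
K_p = (6.667 − 1)/0.2564 = 22.1.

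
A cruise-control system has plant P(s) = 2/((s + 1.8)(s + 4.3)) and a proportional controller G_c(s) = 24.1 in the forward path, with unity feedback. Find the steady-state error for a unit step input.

0.138

The loop is type 0. Static position error constant K_pos = G_c(0)·P(0) = 24.1·0.2584 = 6.227.
Steady-state error to a unit step: e_ss = 1/(1+K_pos) = 1/7.227 = 0.138.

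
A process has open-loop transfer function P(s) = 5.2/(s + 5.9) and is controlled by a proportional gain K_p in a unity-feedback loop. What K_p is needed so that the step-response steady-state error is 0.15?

K_p = 6.43

The loop is type 0, so e_ss(step) = 1/(1 + K_pos) with K_pos = K_p·P(0).
P(0) = 0.8814. Require 1/(1 + K_p·0.8814) = 0.15, so 1 + 0.8814·K_p = 6.667.
K_p = (6.667 − 1)/0.8814 = 6.43.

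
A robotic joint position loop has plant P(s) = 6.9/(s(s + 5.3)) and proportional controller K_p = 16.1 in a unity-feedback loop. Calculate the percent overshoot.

Closed-loop characteristic equation: s² + 5.3s + 111.1 = 0, so ω_n = 10.54 rad/s and ζ = 5.3/(2·10.54) = 0.2514.
%OS = 100·exp(−πζ/√(1−ζ²)) = 100·exp(−π·0.2514/√0.9368) = 44.2%.

44.2%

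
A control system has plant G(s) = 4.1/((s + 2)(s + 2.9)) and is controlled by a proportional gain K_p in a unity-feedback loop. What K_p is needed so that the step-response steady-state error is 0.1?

K_p = 12.7

For a type-0 loop with proportional control, e_ss = 1/(1 + K_p·G(0)).
G(0) = 0.7069. Require 1/(1 + K_p·0.7069) = 0.1, so 1 + 0.7069·K_p = 10.
K_p = (10 − 1)/0.7069 = 12.7.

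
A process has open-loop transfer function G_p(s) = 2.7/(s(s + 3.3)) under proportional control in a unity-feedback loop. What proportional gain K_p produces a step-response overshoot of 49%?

From %OS = 100·exp(−πζ/√(1−ζ²)) = 49%, ζ = −ln(0.49)/√(π²+ln²(0.49)) = 0.2214.
Characteristic equation s² + 3.3s + 2.7K_p = 0 gives ζ = 3.3/(2√(2.7K_p)).
Setting ζ = 0.2214: √(2.7K_p) = 3.3/(2·0.2214) = 7.452, so K_p = 55.53/2.7 = 20.6.

K_p = 20.6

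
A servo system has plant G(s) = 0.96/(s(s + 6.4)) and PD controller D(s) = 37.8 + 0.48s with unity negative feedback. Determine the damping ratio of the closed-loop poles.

Forward path: (37.8 + 0.48s)·0.96/(s(s+6.4)). The closed-loop characteristic equation is s² + (6.4 + 0.96·0.48)s + 0.96·37.8 = 0.
That is s² + 6.861s + 36.29 = 0, so ω_n = 6.024 rad/s and ζ = 6.861/(2·6.024) = 0.5695.

ζ = 0.569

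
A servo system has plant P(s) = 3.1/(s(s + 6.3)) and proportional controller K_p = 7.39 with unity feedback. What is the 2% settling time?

Closed-loop characteristic equation: s² + 6.3s + 22.91 = 0, so ω_n = 4.786 rad/s and ζ = 6.3/(2·4.786) = 0.6581.
2% settling time T_s ≈ 4/(ζω_n) = 4/3.15 = 1.27 s.

T_s ≈ 1.27 s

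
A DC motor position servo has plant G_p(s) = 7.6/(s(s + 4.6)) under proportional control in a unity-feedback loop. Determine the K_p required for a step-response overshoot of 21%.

K_p = 3.52

From %OS = 100·exp(−πζ/√(1−ζ²)) = 21%, ζ = −ln(0.21)/√(π²+ln²(0.21)) = 0.4449.
Characteristic equation s² + 4.6s + 7.6K_p = 0 gives ζ = 4.6/(2√(7.6K_p)).
Setting ζ = 0.4449: √(7.6K_p) = 4.6/(2·0.4449) = 5.17, so K_p = 26.73/7.6 = 3.52.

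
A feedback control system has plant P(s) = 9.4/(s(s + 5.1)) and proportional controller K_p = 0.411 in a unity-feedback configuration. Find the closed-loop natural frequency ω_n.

ω_n = 1.97 rad/s

The closed-loop denominator is s(s+5.1) + 0.411·9.4 = s² + 5.1s + 3.863.
Matching s² + 2ζω_n s + ω_n²: ω_n = √3.863 = 1.966 rad/s and 2ζω_n = 5.1, so ζ = 5.1/(2·1.966) = 1.3.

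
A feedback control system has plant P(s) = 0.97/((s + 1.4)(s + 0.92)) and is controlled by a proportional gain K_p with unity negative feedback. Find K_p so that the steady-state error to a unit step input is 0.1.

K_p = 12

Steady-state error for a unit step on this type-0 loop is 1/(1 + K_p·P(0)).
P(0) = 0.7531. Require 1/(1 + K_p·0.7531) = 0.1, so 1 + 0.7531·K_p = 10.
K_p = (10 − 1)/0.7531 = 12.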